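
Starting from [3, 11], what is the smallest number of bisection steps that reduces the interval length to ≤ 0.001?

13

Width after n steps is 8/2^n. Need 2^n ≥ 8/0.001 = 8000.
2^12 = 4096 < 8000 ≤ 2^13 = 8192, so n = 13.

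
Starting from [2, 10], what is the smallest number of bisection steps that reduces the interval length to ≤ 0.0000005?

Width after n steps is 8/2^n. Need 2^n ≥ 8/0.0000005 = 16000000.
2^23 = 8388608 < 16000000 ≤ 2^24 = 16777216, so n = 24.

24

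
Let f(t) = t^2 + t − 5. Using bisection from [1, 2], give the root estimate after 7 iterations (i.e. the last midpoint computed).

1.7890625

f(1.5) = -1.25 < 0, so the root lies in [1.5, 2]
f(1.75) = -0.1875 < 0, so the root lies in [1.75, 2]
f(1.875) = 0.390625 > 0, so the root lies in [1.75, 1.875]
f(1.8125) = 0.0977 > 0, so the root lies in [1.75, 1.8125]
f(1.78125) = -0.0459 < 0, so the root lies in [1.78125, 1.8125]
f(1.796875) = 0.0256 > 0, so the root lies in [1.78125, 1.796875]
f(1.7890625) = -0.0102 < 0, so the root lies in [1.7890625, 1.796875]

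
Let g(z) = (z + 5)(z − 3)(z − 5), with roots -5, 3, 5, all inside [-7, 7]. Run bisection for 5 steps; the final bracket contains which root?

g(0) = 75 > 0, so the root lies in [-7, 0]
g(-3.5) = 82.875 > 0, so the root lies in [-7, -3.5]
g(-5.25) = -21.140625 < 0, so the root lies in [-5.25, -3.5]
g(-4.375) = 43.2129 > 0, so the root lies in [-5.25, -4.375]
g(-4.8125) = 14.3738 > 0, so the root lies in [-5.25, -4.8125]

-5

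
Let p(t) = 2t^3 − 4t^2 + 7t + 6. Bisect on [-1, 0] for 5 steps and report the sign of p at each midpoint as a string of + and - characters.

+--++

t = -0.5 gives p = 1.25, positive; keep [-1, -0.5]
t = -0.75 gives p = -2.34375, negative; keep [-0.75, -0.5]
t = -0.625 gives p = -0.425781, negative; keep [-0.625, -0.5]
t = -0.5625 gives p = 0.4409, positive; keep [-0.625, -0.5625]
t = -0.59375 gives p = 0.015, positive; keep [-0.625, -0.59375]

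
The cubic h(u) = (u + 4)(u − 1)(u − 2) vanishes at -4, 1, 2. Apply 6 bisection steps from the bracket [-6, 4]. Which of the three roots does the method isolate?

-4

u = -1 gives h = 18, positive; keep [-6, -1]
u = -3.5 gives h = 12.375, positive; keep [-6, -3.5]
u = -4.75 gives h = -29.109375, negative; keep [-4.75, -3.5]
u = -4.125 gives h = -3.9238, negative; keep [-4.125, -3.5]
u = -3.8125 gives h = 5.2449, positive; keep [-4.125, -3.8125]
u = -3.96875 gives h = 0.9268, positive; keep [-4.125, -3.96875]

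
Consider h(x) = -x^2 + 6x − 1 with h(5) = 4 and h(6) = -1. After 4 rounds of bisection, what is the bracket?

[5.8125, 5.875]

m = 5.5, h(m) = 1.75 (+); new bracket [5.5, 6]
m = 5.75, h(m) = 0.4375 (+); new bracket [5.75, 6]
m = 5.875, h(m) = -0.265625 (−); new bracket [5.75, 5.875]
m = 5.8125, h(m) = 0.0898 (+); new bracket [5.8125, 5.875]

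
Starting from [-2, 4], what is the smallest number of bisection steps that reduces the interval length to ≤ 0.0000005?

Width after n steps is 6/2^n. Need 2^n ≥ 6/0.0000005 = 12000000.
2^23 = 8388608 < 12000000 ≤ 2^24 = 16777216, so n = 24.

24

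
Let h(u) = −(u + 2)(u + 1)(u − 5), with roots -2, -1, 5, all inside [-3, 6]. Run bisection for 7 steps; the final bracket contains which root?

h(1.5) = 30.625 > 0, so the root lies in [1.5, 6]
h(3.75) = 34.140625 > 0, so the root lies in [3.75, 6]
h(4.875) = 5.048828 > 0, so the root lies in [4.875, 6]
h(5.4375) = -20.947 < 0, so the root lies in [4.875, 5.4375]
h(5.15625) = -6.8837 < 0, so the root lies in [4.875, 5.15625]
h(5.015625) = -0.6594 < 0, so the root lies in [4.875, 5.015625]
h(4.9453125) = 2.2582 > 0, so the root lies in [4.9453125, 5.015625]

5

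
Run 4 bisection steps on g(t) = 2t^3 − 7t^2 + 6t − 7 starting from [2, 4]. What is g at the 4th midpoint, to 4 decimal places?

g(3) = 2 > 0, so the root lies in [2, 3]
g(2.5) = -4.5 < 0, so the root lies in [2.5, 3]
g(2.75) = -1.84375 < 0, so the root lies in [2.75, 3]
g(2.875) = -0.082 < 0, so the root lies in [2.875, 3]

-0.0820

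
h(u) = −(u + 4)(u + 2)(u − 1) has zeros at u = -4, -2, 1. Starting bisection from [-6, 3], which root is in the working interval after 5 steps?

m = -1.5, h(m) = 3.125 (+); new bracket [-1.5, 3]
m = 0.75, h(m) = 3.265625 (+); new bracket [0.75, 3]
m = 1.875, h(m) = -19.919922 (−); new bracket [0.75, 1.875]
m = 1.3125, h(m) = -5.4993 (−); new bracket [0.75, 1.3125]
m = 1.03125, h(m) = -0.4766 (−); new bracket [0.75, 1.03125]

1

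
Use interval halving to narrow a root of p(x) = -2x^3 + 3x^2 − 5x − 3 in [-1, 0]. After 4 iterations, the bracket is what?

midpoint -0.5: p = 0.5 > 0 → [-0.5, 0]
midpoint -0.25: p = -1.53125 < 0 → [-0.5, -0.25]
midpoint -0.375: p = -0.597656 < 0 → [-0.5, -0.375]
midpoint -0.4375: p = -0.0708 < 0 → [-0.5, -0.4375]

[-0.5, -0.4375]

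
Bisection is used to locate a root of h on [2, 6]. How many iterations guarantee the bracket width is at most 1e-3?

12

Width after n steps is 4/2^n. Need 2^n ≥ 4/1e-3 = 4000.
2^11 = 2048 < 4000 ≤ 2^12 = 4096, so n = 12.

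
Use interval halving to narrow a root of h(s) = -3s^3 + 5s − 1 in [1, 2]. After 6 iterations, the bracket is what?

s = 1.5 gives h = -3.625, negative; keep [1, 1.5]
s = 1.25 gives h = -0.609375, negative; keep [1, 1.25]
s = 1.125 gives h = 0.353516, positive; keep [1.125, 1.25]
s = 1.1875 gives h = -0.0862, negative; keep [1.125, 1.1875]
s = 1.15625 gives h = 0.1438, positive; keep [1.15625, 1.1875]
s = 1.171875 gives h = 0.0314, positive; keep [1.171875, 1.1875]

[1.171875, 1.1875]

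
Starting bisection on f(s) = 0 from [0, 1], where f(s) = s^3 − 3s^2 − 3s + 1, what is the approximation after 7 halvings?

m = 0.5, f(m) = -1.125 (−); new bracket [0, 0.5]
m = 0.25, f(m) = 0.078125 (+); new bracket [0.25, 0.5]
m = 0.375, f(m) = -0.494141 (−); new bracket [0.25, 0.375]
m = 0.3125, f(m) = -0.2 (−); new bracket [0.25, 0.3125]
m = 0.28125, f(m) = -0.0588 (−); new bracket [0.25, 0.28125]
m = 0.265625, f(m) = 0.0102 (+); new bracket [0.265625, 0.28125]
m = 0.2734375, f(m) = -0.0242 (−); new bracket [0.265625, 0.2734375]

0.2734375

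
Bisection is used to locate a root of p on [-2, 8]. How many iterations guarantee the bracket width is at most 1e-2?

10

Width after n steps is 10/2^n. Need 2^n ≥ 10/1e-2 = 1000.
2^9 = 512 < 1000 ≤ 2^10 = 1024, so n = 10.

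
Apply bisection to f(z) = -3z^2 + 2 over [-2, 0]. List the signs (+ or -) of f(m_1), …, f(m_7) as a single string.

midpoint -1: f = -1 < 0 → [-1, 0]
midpoint -0.5: f = 1.25 > 0 → [-1, -0.5]
midpoint -0.75: f = 0.3125 > 0 → [-1, -0.75]
midpoint -0.875: f = -0.2969 < 0 → [-0.875, -0.75]
midpoint -0.8125: f = 0.0195 > 0 → [-0.875, -0.8125]
midpoint -0.84375: f = -0.1357 < 0 → [-0.84375, -0.8125]
midpoint -0.828125: f = -0.0574 < 0 → [-0.828125, -0.8125]

-++-+--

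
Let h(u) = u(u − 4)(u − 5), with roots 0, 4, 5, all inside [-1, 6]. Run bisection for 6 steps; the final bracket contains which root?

m = 2.5, h(m) = 9.375 (+); new bracket [-1, 2.5]
m = 0.75, h(m) = 10.359375 (+); new bracket [-1, 0.75]
m = -0.125, h(m) = -2.642578 (−); new bracket [-0.125, 0.75]
m = 0.3125, h(m) = 5.4016 (+); new bracket [-0.125, 0.3125]
m = 0.09375, h(m) = 1.7967 (+); new bracket [-0.125, 0.09375]
m = -0.015625, h(m) = -0.3147 (−); new bracket [-0.015625, 0.09375]

0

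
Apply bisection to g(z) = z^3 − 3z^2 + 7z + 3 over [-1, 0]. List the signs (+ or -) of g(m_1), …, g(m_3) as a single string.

-+-

g(-0.5) = -1.375 < 0, so the root lies in [-0.5, 0]
g(-0.25) = 1.046875 > 0, so the root lies in [-0.5, -0.25]
g(-0.375) = -0.099609 < 0, so the root lies in [-0.375, -0.25]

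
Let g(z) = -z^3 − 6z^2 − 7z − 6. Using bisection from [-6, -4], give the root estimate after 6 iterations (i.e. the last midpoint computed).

-4.78125

m = -5, g(m) = 4 (+); new bracket [-5, -4]
m = -4.5, g(m) = -4.875 (−); new bracket [-5, -4.5]
m = -4.75, g(m) = -0.953125 (−); new bracket [-5, -4.75]
m = -4.875, g(m) = 1.3887 (+); new bracket [-4.875, -4.75]
m = -4.8125, g(m) = 0.1848 (+); new bracket [-4.8125, -4.75]
m = -4.78125, g(m) = -0.3923 (−); new bracket [-4.8125, -4.78125]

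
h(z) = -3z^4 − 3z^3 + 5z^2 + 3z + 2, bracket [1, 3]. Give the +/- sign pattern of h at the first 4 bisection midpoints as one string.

--+-

z = 2 gives h = -44, negative; keep [1, 2]
z = 1.5 gives h = -7.5625, negative; keep [1, 1.5]
z = 1.25 gives h = 0.378906, positive; keep [1.25, 1.5]
z = 1.375 gives h = -2.9441, negative; keep [1.25, 1.375]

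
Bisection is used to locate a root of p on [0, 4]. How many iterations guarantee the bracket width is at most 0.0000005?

23

Width after n steps is 4/2^n. Need 2^n ≥ 4/0.0000005 = 8000000.
2^22 = 4194304 < 8000000 ≤ 2^23 = 8388608, so n = 23.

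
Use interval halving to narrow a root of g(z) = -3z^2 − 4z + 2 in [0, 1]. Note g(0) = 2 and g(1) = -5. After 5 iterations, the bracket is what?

[0.375, 0.40625]

z = 0.5 gives g = -0.75, negative; keep [0, 0.5]
z = 0.25 gives g = 0.8125, positive; keep [0.25, 0.5]
z = 0.375 gives g = 0.078125, positive; keep [0.375, 0.5]
z = 0.4375 gives g = -0.3242, negative; keep [0.375, 0.4375]
z = 0.40625 gives g = -0.1201, negative; keep [0.375, 0.40625]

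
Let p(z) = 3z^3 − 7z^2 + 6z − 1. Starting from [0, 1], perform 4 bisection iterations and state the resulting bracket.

midpoint 0.5: p = 0.625 > 0 → [0, 0.5]
midpoint 0.25: p = 0.109375 > 0 → [0, 0.25]
midpoint 0.125: p = -0.353516 < 0 → [0.125, 0.25]
midpoint 0.1875: p = -0.1013 < 0 → [0.1875, 0.25]

[0.1875, 0.25]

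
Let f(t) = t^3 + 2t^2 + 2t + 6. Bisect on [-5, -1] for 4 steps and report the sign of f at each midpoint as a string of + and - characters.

t = -3 gives f = -9, negative; keep [-3, -1]
t = -2 gives f = 2, positive; keep [-3, -2]
t = -2.5 gives f = -2.125, negative; keep [-2.5, -2]
t = -2.25 gives f = 0.2344, positive; keep [-2.5, -2.25]

-+-+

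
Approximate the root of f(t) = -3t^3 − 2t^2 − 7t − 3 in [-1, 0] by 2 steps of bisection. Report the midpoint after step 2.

-0.25

midpoint -0.5: f = 0.375 > 0 → [-0.5, 0]
midpoint -0.25: f = -1.328125 < 0 → [-0.5, -0.25]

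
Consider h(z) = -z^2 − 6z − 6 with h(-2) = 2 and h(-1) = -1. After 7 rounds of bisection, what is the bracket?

z = -1.5 gives h = 0.75, positive; keep [-1.5, -1]
z = -1.25 gives h = -0.0625, negative; keep [-1.5, -1.25]
z = -1.375 gives h = 0.359375, positive; keep [-1.375, -1.25]
z = -1.3125 gives h = 0.1523, positive; keep [-1.3125, -1.25]
z = -1.28125 gives h = 0.0459, positive; keep [-1.28125, -1.25]
z = -1.265625 gives h = -0.0081, negative; keep [-1.28125, -1.265625]
z = -1.2734375 gives h = 0.019, positive; keep [-1.2734375, -1.265625]

[-1.2734375, -1.265625]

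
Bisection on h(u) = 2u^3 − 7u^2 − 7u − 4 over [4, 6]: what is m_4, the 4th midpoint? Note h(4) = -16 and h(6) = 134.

4.375

h(5) = 36 > 0, so the root lies in [4, 5]
h(4.5) = 5 > 0, so the root lies in [4, 4.5]
h(4.25) = -6.65625 < 0, so the root lies in [4.25, 4.5]
h(4.375) = -1.1289 < 0, so the root lies in [4.375, 4.5]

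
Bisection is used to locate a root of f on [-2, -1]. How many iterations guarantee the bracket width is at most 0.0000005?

21

Width after n steps is 1/2^n. Need 2^n ≥ 1/0.0000005 = 2000000.
2^20 = 1048576 < 2000000 ≤ 2^21 = 2097152, so n = 21.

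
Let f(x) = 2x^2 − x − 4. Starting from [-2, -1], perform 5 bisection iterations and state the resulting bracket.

[-1.1875, -1.15625]

x = -1.5 gives f = 2, positive; keep [-1.5, -1]
x = -1.25 gives f = 0.375, positive; keep [-1.25, -1]
x = -1.125 gives f = -0.34375, negative; keep [-1.25, -1.125]
x = -1.1875 gives f = 0.0078, positive; keep [-1.1875, -1.125]
x = -1.15625 gives f = -0.1699, negative; keep [-1.1875, -1.15625]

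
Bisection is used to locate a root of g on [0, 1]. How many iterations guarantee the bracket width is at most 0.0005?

Width after n steps is 1/2^n. Need 2^n ≥ 1/0.0005 = 2000.
2^10 = 1024 < 2000 ≤ 2^11 = 2048, so n = 11.

11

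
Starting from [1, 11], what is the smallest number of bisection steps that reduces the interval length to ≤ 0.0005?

Width after n steps is 10/2^n. Need 2^n ≥ 10/0.0005 = 20000.
2^14 = 16384 < 20000 ≤ 2^15 = 32768, so n = 15.

15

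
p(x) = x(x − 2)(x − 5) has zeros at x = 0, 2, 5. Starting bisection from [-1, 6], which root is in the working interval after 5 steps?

5

x = 2.5 gives p = -3.125, negative; keep [2.5, 6]
x = 4.25 gives p = -7.171875, negative; keep [4.25, 6]
x = 5.125 gives p = 2.001953, positive; keep [4.25, 5.125]
x = 4.6875 gives p = -3.9368, negative; keep [4.6875, 5.125]
x = 4.90625 gives p = -1.3368, negative; keep [4.90625, 5.125]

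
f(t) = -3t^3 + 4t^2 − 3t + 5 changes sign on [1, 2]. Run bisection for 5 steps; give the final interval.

m = 1.5, f(m) = -0.625 (−); new bracket [1, 1.5]
m = 1.25, f(m) = 1.640625 (+); new bracket [1.25, 1.5]
m = 1.375, f(m) = 0.638672 (+); new bracket [1.375, 1.5]
m = 1.4375, f(m) = 0.0417 (+); new bracket [1.4375, 1.5]
m = 1.46875, f(m) = -0.2826 (−); new bracket [1.4375, 1.46875]

[1.4375, 1.46875]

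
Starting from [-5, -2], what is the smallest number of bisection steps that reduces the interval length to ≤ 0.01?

9

Width after n steps is 3/2^n. Need 2^n ≥ 3/0.01 = 300.
2^8 = 256 < 300 ≤ 2^9 = 512, so n = 9.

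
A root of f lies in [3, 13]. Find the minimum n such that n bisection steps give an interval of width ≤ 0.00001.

Width after n steps is 10/2^n. Need 2^n ≥ 10/0.00001 = 1000000.
2^19 = 524288 < 1000000 ≤ 2^20 = 1048576, so n = 20.

20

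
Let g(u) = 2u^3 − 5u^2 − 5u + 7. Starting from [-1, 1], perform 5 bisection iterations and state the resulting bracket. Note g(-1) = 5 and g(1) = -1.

u = 0 gives g = 7, positive; keep [0, 1]
u = 0.5 gives g = 3.5, positive; keep [0.5, 1]
u = 0.75 gives g = 1.28125, positive; keep [0.75, 1]
u = 0.875 gives g = 0.1367, positive; keep [0.875, 1]
u = 0.9375 gives g = -0.4341, negative; keep [0.875, 0.9375]

[0.875, 0.9375]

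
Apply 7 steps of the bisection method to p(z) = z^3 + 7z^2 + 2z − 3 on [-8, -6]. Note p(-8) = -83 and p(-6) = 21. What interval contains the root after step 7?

midpoint -7: p = -17 < 0 → [-7, -6]
midpoint -6.5: p = 5.125 > 0 → [-7, -6.5]
midpoint -6.75: p = -5.109375 < 0 → [-6.75, -6.5]
midpoint -6.625: p = 0.209 > 0 → [-6.75, -6.625]
midpoint -6.6875: p = -2.3992 < 0 → [-6.6875, -6.625]
midpoint -6.65625: p = -1.0824 < 0 → [-6.65625, -6.625]
midpoint -6.640625: p = -0.4336 < 0 → [-6.640625, -6.625]

[-6.640625, -6.625]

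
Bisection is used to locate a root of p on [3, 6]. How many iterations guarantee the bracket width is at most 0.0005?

Width after n steps is 3/2^n. Need 2^n ≥ 3/0.0005 = 6000.
2^12 = 4096 < 6000 ≤ 2^13 = 8192, so n = 13.

13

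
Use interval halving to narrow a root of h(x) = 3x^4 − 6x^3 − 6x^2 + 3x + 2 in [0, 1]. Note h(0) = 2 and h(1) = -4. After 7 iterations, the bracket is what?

[0.6796875, 0.6875]

m = 0.5, h(m) = 1.4375 (+); new bracket [0.5, 1]
m = 0.75, h(m) = -0.707031 (−); new bracket [0.5, 0.75]
m = 0.625, h(m) = 0.52417 (+); new bracket [0.625, 0.75]
m = 0.6875, h(m) = -0.0529 (−); new bracket [0.625, 0.6875]
m = 0.65625, h(m) = 0.2454 (+); new bracket [0.65625, 0.6875]
m = 0.671875, h(m) = 0.0987 (+); new bracket [0.671875, 0.6875]
m = 0.6796875, h(m) = 0.0235 (+); new bracket [0.6796875, 0.6875]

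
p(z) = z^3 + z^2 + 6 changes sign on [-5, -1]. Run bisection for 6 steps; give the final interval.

p(-3) = -12 < 0, so the root lies in [-3, -1]
p(-2) = 2 > 0, so the root lies in [-3, -2]
p(-2.5) = -3.375 < 0, so the root lies in [-2.5, -2]
p(-2.25) = -0.3281 < 0, so the root lies in [-2.25, -2]
p(-2.125) = 0.9199 > 0, so the root lies in [-2.25, -2.125]
p(-2.1875) = 0.3176 > 0, so the root lies in [-2.25, -2.1875]

[-2.25, -2.1875]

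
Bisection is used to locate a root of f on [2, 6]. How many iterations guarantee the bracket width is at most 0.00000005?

Width after n steps is 4/2^n. Need 2^n ≥ 4/0.00000005 = 80000000.
2^26 = 67108864 < 80000000 ≤ 2^27 = 134217728, so n = 27.

27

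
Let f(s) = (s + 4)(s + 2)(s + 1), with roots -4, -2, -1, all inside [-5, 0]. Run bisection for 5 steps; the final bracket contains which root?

midpoint -2.5: f = 1.125 > 0 → [-5, -2.5]
midpoint -3.75: f = 1.203125 > 0 → [-5, -3.75]
midpoint -4.375: f = -3.005859 < 0 → [-4.375, -3.75]
midpoint -4.0625: f = -0.3948 < 0 → [-4.0625, -3.75]
midpoint -3.90625: f = 0.5194 > 0 → [-4.0625, -3.90625]

-4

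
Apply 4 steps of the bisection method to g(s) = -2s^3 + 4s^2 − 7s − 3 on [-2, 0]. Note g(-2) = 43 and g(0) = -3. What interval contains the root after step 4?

[-0.375, -0.25]

m = -1, g(m) = 10 (+); new bracket [-1, 0]
m = -0.5, g(m) = 1.75 (+); new bracket [-0.5, 0]
m = -0.25, g(m) = -0.96875 (−); new bracket [-0.5, -0.25]
m = -0.375, g(m) = 0.293 (+); new bracket [-0.375, -0.25]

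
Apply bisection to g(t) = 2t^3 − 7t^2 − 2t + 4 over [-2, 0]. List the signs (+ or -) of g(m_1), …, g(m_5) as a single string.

-++--

t = -1 gives g = -3, negative; keep [-1, 0]
t = -0.5 gives g = 3, positive; keep [-1, -0.5]
t = -0.75 gives g = 0.71875, positive; keep [-1, -0.75]
t = -0.875 gives g = -0.9492, negative; keep [-0.875, -0.75]
t = -0.8125 gives g = -0.0688, negative; keep [-0.8125, -0.75]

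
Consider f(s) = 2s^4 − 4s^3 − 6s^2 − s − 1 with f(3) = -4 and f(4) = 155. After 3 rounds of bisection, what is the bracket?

[3, 3.125]

midpoint 3.5: f = 50.625 > 0 → [3, 3.5]
midpoint 3.25: f = 18.195312 > 0 → [3, 3.25]
midpoint 3.125: f = 5.945801 > 0 → [3, 3.125]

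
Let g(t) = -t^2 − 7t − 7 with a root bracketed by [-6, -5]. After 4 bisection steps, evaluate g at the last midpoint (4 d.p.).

g(-5.5) = 1.25 > 0, so the root lies in [-6, -5.5]
g(-5.75) = 0.1875 > 0, so the root lies in [-6, -5.75]
g(-5.875) = -0.390625 < 0, so the root lies in [-5.875, -5.75]
g(-5.8125) = -0.0977 < 0, so the root lies in [-5.8125, -5.75]

-0.0977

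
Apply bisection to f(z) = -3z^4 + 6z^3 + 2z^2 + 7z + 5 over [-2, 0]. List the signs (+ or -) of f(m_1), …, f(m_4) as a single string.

-+--

m = -1, f(m) = -9 (−); new bracket [-1, 0]
m = -0.5, f(m) = 1.0625 (+); new bracket [-1, -0.5]
m = -0.75, f(m) = -2.605469 (−); new bracket [-0.75, -0.5]
m = -0.625, f(m) = -0.5164 (−); new bracket [-0.625, -0.5]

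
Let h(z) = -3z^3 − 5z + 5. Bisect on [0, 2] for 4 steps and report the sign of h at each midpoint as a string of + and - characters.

h(1) = -3 < 0, so the root lies in [0, 1]
h(0.5) = 2.125 > 0, so the root lies in [0.5, 1]
h(0.75) = -0.015625 < 0, so the root lies in [0.5, 0.75]
h(0.625) = 1.1426 > 0, so the root lies in [0.625, 0.75]

-+-+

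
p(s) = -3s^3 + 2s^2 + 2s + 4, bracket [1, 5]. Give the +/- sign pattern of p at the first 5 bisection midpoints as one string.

s = 3 gives p = -53, negative; keep [1, 3]
s = 2 gives p = -8, negative; keep [1, 2]
s = 1.5 gives p = 1.375, positive; keep [1.5, 2]
s = 1.75 gives p = -2.4531, negative; keep [1.5, 1.75]
s = 1.625 gives p = -0.3418, negative; keep [1.5, 1.625]

--+--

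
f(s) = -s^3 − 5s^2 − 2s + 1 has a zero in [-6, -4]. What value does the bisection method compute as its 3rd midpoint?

m = -5, f(m) = 11 (+); new bracket [-5, -4]
m = -4.5, f(m) = -0.125 (−); new bracket [-5, -4.5]
m = -4.75, f(m) = 4.859375 (+); new bracket [-4.75, -4.5]

-4.75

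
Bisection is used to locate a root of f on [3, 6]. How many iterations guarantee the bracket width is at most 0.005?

10

Width after n steps is 3/2^n. Need 2^n ≥ 3/0.005 = 600.
2^9 = 512 < 600 ≤ 2^10 = 1024, so n = 10.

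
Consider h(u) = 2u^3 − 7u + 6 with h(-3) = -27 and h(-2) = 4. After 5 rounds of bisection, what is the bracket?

[-2.21875, -2.1875]

midpoint -2.5: h = -7.75 < 0 → [-2.5, -2]
midpoint -2.25: h = -1.03125 < 0 → [-2.25, -2]
midpoint -2.125: h = 1.683594 > 0 → [-2.25, -2.125]
midpoint -2.1875: h = 0.3774 > 0 → [-2.25, -2.1875]
midpoint -2.21875: h = -0.3139 < 0 → [-2.21875, -2.1875]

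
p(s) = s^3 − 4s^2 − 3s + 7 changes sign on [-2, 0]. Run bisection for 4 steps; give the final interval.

s = -1 gives p = 5, positive; keep [-2, -1]
s = -1.5 gives p = -0.875, negative; keep [-1.5, -1]
s = -1.25 gives p = 2.546875, positive; keep [-1.5, -1.25]
s = -1.375 gives p = 0.9629, positive; keep [-1.5, -1.375]

[-1.5, -1.375]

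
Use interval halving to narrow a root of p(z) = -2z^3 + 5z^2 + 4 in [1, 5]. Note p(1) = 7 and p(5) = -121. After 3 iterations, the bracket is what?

m = 3, p(m) = -5 (−); new bracket [1, 3]
m = 2, p(m) = 8 (+); new bracket [2, 3]
m = 2.5, p(m) = 4 (+); new bracket [2.5, 3]

[2.5, 3]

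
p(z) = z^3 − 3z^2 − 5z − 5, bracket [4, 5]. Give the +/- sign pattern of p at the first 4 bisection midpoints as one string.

+--+

midpoint 4.5: p = 2.875 > 0 → [4, 4.5]
midpoint 4.25: p = -3.671875 < 0 → [4.25, 4.5]
midpoint 4.375: p = -0.556641 < 0 → [4.375, 4.5]
midpoint 4.4375: p = 1.1189 > 0 → [4.375, 4.4375]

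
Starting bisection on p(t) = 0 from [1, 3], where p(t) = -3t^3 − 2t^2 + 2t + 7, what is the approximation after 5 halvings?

1.3125

t = 2 gives p = -21, negative; keep [1, 2]
t = 1.5 gives p = -4.625, negative; keep [1, 1.5]
t = 1.25 gives p = 0.515625, positive; keep [1.25, 1.5]
t = 1.375 gives p = -1.8301, negative; keep [1.25, 1.375]
t = 1.3125 gives p = -0.6033, negative; keep [1.25, 1.3125]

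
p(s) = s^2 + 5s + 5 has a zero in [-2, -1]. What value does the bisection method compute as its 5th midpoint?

-1.40625

s = -1.5 gives p = -0.25, negative; keep [-1.5, -1]
s = -1.25 gives p = 0.3125, positive; keep [-1.5, -1.25]
s = -1.375 gives p = 0.015625, positive; keep [-1.5, -1.375]
s = -1.4375 gives p = -0.1211, negative; keep [-1.4375, -1.375]
s = -1.40625 gives p = -0.0537, negative; keep [-1.40625, -1.375]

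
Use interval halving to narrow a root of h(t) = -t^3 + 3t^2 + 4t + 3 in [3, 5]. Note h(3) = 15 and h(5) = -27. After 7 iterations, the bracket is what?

m = 4, h(m) = 3 (+); new bracket [4, 5]
m = 4.5, h(m) = -9.375 (−); new bracket [4, 4.5]
m = 4.25, h(m) = -2.578125 (−); new bracket [4, 4.25]
m = 4.125, h(m) = 0.3574 (+); new bracket [4.125, 4.25]
m = 4.1875, h(m) = -1.073 (−); new bracket [4.125, 4.1875]
m = 4.15625, h(m) = -0.3485 (−); new bracket [4.125, 4.15625]
m = 4.140625, h(m) = 0.0067 (+); new bracket [4.140625, 4.15625]

[4.140625, 4.15625]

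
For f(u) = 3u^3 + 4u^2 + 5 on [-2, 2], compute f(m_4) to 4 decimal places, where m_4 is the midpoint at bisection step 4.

1.1719

u = 0 gives f = 5, positive; keep [-2, 0]
u = -1 gives f = 6, positive; keep [-2, -1]
u = -1.5 gives f = 3.875, positive; keep [-2, -1.5]
u = -1.75 gives f = 1.1719, positive; keep [-2, -1.75]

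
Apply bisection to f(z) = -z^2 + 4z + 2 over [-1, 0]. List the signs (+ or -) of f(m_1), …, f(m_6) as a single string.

f(-0.5) = -0.25 < 0, so the root lies in [-0.5, 0]
f(-0.25) = 0.9375 > 0, so the root lies in [-0.5, -0.25]
f(-0.375) = 0.359375 > 0, so the root lies in [-0.5, -0.375]
f(-0.4375) = 0.0586 > 0, so the root lies in [-0.5, -0.4375]
f(-0.46875) = -0.0947 < 0, so the root lies in [-0.46875, -0.4375]
f(-0.453125) = -0.0178 < 0, so the root lies in [-0.453125, -0.4375]

-+++--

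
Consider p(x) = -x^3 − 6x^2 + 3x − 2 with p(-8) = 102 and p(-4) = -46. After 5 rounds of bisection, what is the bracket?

x = -6 gives p = -20, negative; keep [-8, -6]
x = -7 gives p = 26, positive; keep [-7, -6]
x = -6.5 gives p = -0.375, negative; keep [-7, -6.5]
x = -6.75 gives p = 11.9219, positive; keep [-6.75, -6.5]
x = -6.625 gives p = 5.5566, positive; keep [-6.625, -6.5]

[-6.625, -6.5]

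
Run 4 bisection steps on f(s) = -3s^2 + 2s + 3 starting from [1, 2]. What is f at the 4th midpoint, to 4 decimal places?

-0.3242

s = 1.5 gives f = -0.75, negative; keep [1, 1.5]
s = 1.25 gives f = 0.8125, positive; keep [1.25, 1.5]
s = 1.375 gives f = 0.078125, positive; keep [1.375, 1.5]
s = 1.4375 gives f = -0.3242, negative; keep [1.375, 1.4375]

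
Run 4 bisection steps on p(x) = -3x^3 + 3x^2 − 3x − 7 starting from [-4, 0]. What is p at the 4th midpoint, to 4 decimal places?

-1.7969

m = -2, p(m) = 35 (+); new bracket [-2, 0]
m = -1, p(m) = 2 (+); new bracket [-1, 0]
m = -0.5, p(m) = -4.375 (−); new bracket [-1, -0.5]
m = -0.75, p(m) = -1.7969 (−); new bracket [-1, -0.75]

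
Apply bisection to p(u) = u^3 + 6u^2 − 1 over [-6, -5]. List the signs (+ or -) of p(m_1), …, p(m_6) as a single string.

u = -5.5 gives p = 14.125, positive; keep [-6, -5.5]
u = -5.75 gives p = 7.265625, positive; keep [-6, -5.75]
u = -5.875 gives p = 3.314453, positive; keep [-6, -5.875]
u = -5.9375 gives p = 1.2034, positive; keep [-6, -5.9375]
u = -5.96875 gives p = 0.1133, positive; keep [-6, -5.96875]
u = -5.984375 gives p = -0.4404, negative; keep [-5.984375, -5.96875]

+++++-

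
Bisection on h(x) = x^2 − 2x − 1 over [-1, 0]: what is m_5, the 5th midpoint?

-0.40625

m = -0.5, h(m) = 0.25 (+); new bracket [-0.5, 0]
m = -0.25, h(m) = -0.4375 (−); new bracket [-0.5, -0.25]
m = -0.375, h(m) = -0.109375 (−); new bracket [-0.5, -0.375]
m = -0.4375, h(m) = 0.0664 (+); new bracket [-0.4375, -0.375]
m = -0.40625, h(m) = -0.0225 (−); new bracket [-0.4375, -0.40625]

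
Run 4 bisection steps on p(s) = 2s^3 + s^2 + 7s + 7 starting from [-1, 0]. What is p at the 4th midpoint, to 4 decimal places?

-0.3315

midpoint -0.5: p = 3.5 > 0 → [-1, -0.5]
midpoint -0.75: p = 1.46875 > 0 → [-1, -0.75]
midpoint -0.875: p = 0.300781 > 0 → [-1, -0.875]
midpoint -0.9375: p = -0.3315 < 0 → [-0.9375, -0.875]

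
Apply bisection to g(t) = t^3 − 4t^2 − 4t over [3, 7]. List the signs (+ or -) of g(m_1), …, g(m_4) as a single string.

m = 5, g(m) = 5 (+); new bracket [3, 5]
m = 4, g(m) = -16 (−); new bracket [4, 5]
m = 4.5, g(m) = -7.875 (−); new bracket [4.5, 5]
m = 4.75, g(m) = -2.0781 (−); new bracket [4.75, 5]

+---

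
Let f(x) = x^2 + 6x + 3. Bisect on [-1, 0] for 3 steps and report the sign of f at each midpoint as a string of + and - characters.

+--

m = -0.5, f(m) = 0.25 (+); new bracket [-1, -0.5]
m = -0.75, f(m) = -0.9375 (−); new bracket [-0.75, -0.5]
m = -0.625, f(m) = -0.359375 (−); new bracket [-0.625, -0.5]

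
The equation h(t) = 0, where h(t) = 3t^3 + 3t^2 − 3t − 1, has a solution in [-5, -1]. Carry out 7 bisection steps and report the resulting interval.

[-1.53125, -1.5]

midpoint -3: h = -46 < 0 → [-3, -1]
midpoint -2: h = -7 < 0 → [-2, -1]
midpoint -1.5: h = 0.125 > 0 → [-2, -1.5]
midpoint -1.75: h = -2.6406 < 0 → [-1.75, -1.5]
midpoint -1.625: h = -1.0762 < 0 → [-1.625, -1.5]
midpoint -1.5625: h = -0.4324 < 0 → [-1.5625, -1.5]
midpoint -1.53125: h = -0.1432 < 0 → [-1.53125, -1.5]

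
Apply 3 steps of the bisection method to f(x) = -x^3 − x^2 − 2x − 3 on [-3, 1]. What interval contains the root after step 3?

m = -1, f(m) = -1 (−); new bracket [-3, -1]
m = -2, f(m) = 5 (+); new bracket [-2, -1]
m = -1.5, f(m) = 1.125 (+); new bracket [-1.5, -1]

[-1.5, -1]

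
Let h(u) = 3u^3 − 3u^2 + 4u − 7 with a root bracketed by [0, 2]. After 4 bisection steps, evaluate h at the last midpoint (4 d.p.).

m = 1, h(m) = -3 (−); new bracket [1, 2]
m = 1.5, h(m) = 2.375 (+); new bracket [1, 1.5]
m = 1.25, h(m) = -0.828125 (−); new bracket [1.25, 1.5]
m = 1.375, h(m) = 0.627 (+); new bracket [1.25, 1.375]

0.6270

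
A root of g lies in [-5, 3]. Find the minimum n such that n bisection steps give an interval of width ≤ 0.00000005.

Width after n steps is 8/2^n. Need 2^n ≥ 8/0.00000005 = 160000000.
2^27 = 134217728 < 160000000 ≤ 2^28 = 268435456, so n = 28.

28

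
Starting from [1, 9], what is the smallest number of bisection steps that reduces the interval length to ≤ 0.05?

8

Width after n steps is 8/2^n. Need 2^n ≥ 8/0.05 = 160.
2^7 = 128 < 160 ≤ 2^8 = 256, so n = 8.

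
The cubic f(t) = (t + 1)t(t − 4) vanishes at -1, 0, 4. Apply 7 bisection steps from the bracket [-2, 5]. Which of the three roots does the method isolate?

t = 1.5 gives f = -9.375, negative; keep [1.5, 5]
t = 3.25 gives f = -10.359375, negative; keep [3.25, 5]
t = 4.125 gives f = 2.642578, positive; keep [3.25, 4.125]
t = 3.6875 gives f = -5.4016, negative; keep [3.6875, 4.125]
t = 3.90625 gives f = -1.7967, negative; keep [3.90625, 4.125]
t = 4.015625 gives f = 0.3147, positive; keep [3.90625, 4.015625]
t = 3.9609375 gives f = -0.7676, negative; keep [3.9609375, 4.015625]

4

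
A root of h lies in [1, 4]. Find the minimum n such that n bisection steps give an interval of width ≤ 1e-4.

15

Width after n steps is 3/2^n. Need 2^n ≥ 3/1e-4 = 30000.
2^14 = 16384 < 30000 ≤ 2^15 = 32768, so n = 15.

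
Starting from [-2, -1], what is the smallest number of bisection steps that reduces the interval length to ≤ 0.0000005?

21

Width after n steps is 1/2^n. Need 2^n ≥ 1/0.0000005 = 2000000.
2^20 = 1048576 < 2000000 ≤ 2^21 = 2097152, so n = 21.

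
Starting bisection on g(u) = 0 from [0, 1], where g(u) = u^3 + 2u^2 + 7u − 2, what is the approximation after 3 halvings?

0.375

m = 0.5, g(m) = 2.125 (+); new bracket [0, 0.5]
m = 0.25, g(m) = -0.109375 (−); new bracket [0.25, 0.5]
m = 0.375, g(m) = 0.958984 (+); new bracket [0.25, 0.375]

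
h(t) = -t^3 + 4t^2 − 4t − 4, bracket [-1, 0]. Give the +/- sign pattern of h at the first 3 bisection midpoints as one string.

midpoint -0.5: h = -0.875 < 0 → [-1, -0.5]
midpoint -0.75: h = 1.671875 > 0 → [-0.75, -0.5]
midpoint -0.625: h = 0.306641 > 0 → [-0.625, -0.5]

-++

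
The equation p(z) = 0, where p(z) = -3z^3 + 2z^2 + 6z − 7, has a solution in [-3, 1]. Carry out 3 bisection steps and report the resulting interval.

midpoint -1: p = -8 < 0 → [-3, -1]
midpoint -2: p = 13 > 0 → [-2, -1]
midpoint -1.5: p = -1.375 < 0 → [-2, -1.5]

[-2, -1.5]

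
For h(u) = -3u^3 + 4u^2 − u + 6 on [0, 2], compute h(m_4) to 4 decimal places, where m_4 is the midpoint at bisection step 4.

m = 1, h(m) = 6 (+); new bracket [1, 2]
m = 1.5, h(m) = 3.375 (+); new bracket [1.5, 2]
m = 1.75, h(m) = 0.421875 (+); new bracket [1.75, 2]
m = 1.875, h(m) = -1.5879 (−); new bracket [1.75, 1.875]

-1.5879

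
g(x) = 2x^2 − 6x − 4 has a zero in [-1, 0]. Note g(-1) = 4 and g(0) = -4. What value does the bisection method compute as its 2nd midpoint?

g(-0.5) = -0.5 < 0, so the root lies in [-1, -0.5]
g(-0.75) = 1.625 > 0, so the root lies in [-0.75, -0.5]

-0.75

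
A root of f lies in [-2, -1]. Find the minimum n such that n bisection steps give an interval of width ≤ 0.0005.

11

Width after n steps is 1/2^n. Need 2^n ≥ 1/0.0005 = 2000.
2^10 = 1024 < 2000 ≤ 2^11 = 2048, so n = 11.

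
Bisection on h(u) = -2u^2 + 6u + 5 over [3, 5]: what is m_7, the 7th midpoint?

m = 4, h(m) = -3 (−); new bracket [3, 4]
m = 3.5, h(m) = 1.5 (+); new bracket [3.5, 4]
m = 3.75, h(m) = -0.625 (−); new bracket [3.5, 3.75]
m = 3.625, h(m) = 0.4688 (+); new bracket [3.625, 3.75]
m = 3.6875, h(m) = -0.0703 (−); new bracket [3.625, 3.6875]
m = 3.65625, h(m) = 0.2012 (+); new bracket [3.65625, 3.6875]
m = 3.671875, h(m) = 0.0659 (+); new bracket [3.671875, 3.6875]

3.671875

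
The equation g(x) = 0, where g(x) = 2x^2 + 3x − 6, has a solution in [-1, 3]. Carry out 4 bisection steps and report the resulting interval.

midpoint 1: g = -1 < 0 → [1, 3]
midpoint 2: g = 8 > 0 → [1, 2]
midpoint 1.5: g = 3 > 0 → [1, 1.5]
midpoint 1.25: g = 0.875 > 0 → [1, 1.25]

[1, 1.25]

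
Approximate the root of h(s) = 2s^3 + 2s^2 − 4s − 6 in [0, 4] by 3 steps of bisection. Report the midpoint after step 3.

1.5

h(2) = 10 > 0, so the root lies in [0, 2]
h(1) = -6 < 0, so the root lies in [1, 2]
h(1.5) = -0.75 < 0, so the root lies in [1.5, 2]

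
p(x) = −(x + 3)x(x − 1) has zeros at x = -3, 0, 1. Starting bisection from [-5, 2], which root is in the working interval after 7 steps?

-3

m = -1.5, p(m) = -5.625 (−); new bracket [-5, -1.5]
m = -3.25, p(m) = 3.453125 (+); new bracket [-3.25, -1.5]
m = -2.375, p(m) = -5.009766 (−); new bracket [-3.25, -2.375]
m = -2.8125, p(m) = -2.0105 (−); new bracket [-3.25, -2.8125]
m = -3.03125, p(m) = 0.3819 (+); new bracket [-3.03125, -2.8125]
m = -2.921875, p(m) = -0.8953 (−); new bracket [-3.03125, -2.921875]
m = -2.9765625, p(m) = -0.2774 (−); new bracket [-3.03125, -2.9765625]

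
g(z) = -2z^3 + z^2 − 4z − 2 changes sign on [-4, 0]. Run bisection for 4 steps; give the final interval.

[-0.5, -0.25]

g(-2) = 26 > 0, so the root lies in [-2, 0]
g(-1) = 5 > 0, so the root lies in [-1, 0]
g(-0.5) = 0.5 > 0, so the root lies in [-0.5, 0]
g(-0.25) = -0.9062 < 0, so the root lies in [-0.5, -0.25]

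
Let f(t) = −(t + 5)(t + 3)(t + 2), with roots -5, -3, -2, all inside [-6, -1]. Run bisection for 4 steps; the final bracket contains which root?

m = -3.5, f(m) = -1.125 (−); new bracket [-6, -3.5]
m = -4.75, f(m) = -1.203125 (−); new bracket [-6, -4.75]
m = -5.375, f(m) = 3.005859 (+); new bracket [-5.375, -4.75]
m = -5.0625, f(m) = 0.3948 (+); new bracket [-5.0625, -4.75]

-5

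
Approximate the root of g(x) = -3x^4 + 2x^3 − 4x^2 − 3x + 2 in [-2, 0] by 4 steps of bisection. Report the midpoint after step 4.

midpoint -1: g = -4 < 0 → [-1, 0]
midpoint -0.5: g = 2.0625 > 0 → [-1, -0.5]
midpoint -0.75: g = 0.207031 > 0 → [-1, -0.75]
midpoint -0.875: g = -1.5359 < 0 → [-0.875, -0.75]

-0.875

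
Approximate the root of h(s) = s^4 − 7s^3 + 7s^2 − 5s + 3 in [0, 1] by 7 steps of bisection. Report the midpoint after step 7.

0.8515625

s = 0.5 gives h = 1.4375, positive; keep [0.5, 1]
s = 0.75 gives h = 0.550781, positive; keep [0.75, 1]
s = 0.875 gives h = -0.118896, negative; keep [0.75, 0.875]
s = 0.8125 gives h = 0.2398, positive; keep [0.8125, 0.875]
s = 0.84375 gives h = 0.0667, positive; keep [0.84375, 0.875]
s = 0.859375 gives h = -0.0245, negative; keep [0.84375, 0.859375]
s = 0.8515625 gives h = 0.0215, positive; keep [0.8515625, 0.859375]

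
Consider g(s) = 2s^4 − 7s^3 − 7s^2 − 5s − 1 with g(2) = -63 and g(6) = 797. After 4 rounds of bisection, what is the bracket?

[4.25, 4.5]

g(4) = -69 < 0, so the root lies in [4, 6]
g(5) = 174 > 0, so the root lies in [4, 5]
g(4.5) = 17 > 0, so the root lies in [4, 4.5]
g(4.25) = -33.5391 < 0, so the root lies in [4.25, 4.5]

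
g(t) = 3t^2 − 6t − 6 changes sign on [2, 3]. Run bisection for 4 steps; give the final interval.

m = 2.5, g(m) = -2.25 (−); new bracket [2.5, 3]
m = 2.75, g(m) = 0.1875 (+); new bracket [2.5, 2.75]
m = 2.625, g(m) = -1.078125 (−); new bracket [2.625, 2.75]
m = 2.6875, g(m) = -0.457 (−); new bracket [2.6875, 2.75]

[2.6875, 2.75]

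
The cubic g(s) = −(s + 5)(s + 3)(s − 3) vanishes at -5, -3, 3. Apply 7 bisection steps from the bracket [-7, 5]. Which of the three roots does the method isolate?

g(-1) = 32 > 0, so the root lies in [-1, 5]
g(2) = 35 > 0, so the root lies in [2, 5]
g(3.5) = -27.625 < 0, so the root lies in [2, 3.5]
g(2.75) = 11.1406 > 0, so the root lies in [2.75, 3.5]
g(3.125) = -6.2207 < 0, so the root lies in [2.75, 3.125]
g(2.9375) = 2.9456 > 0, so the root lies in [2.9375, 3.125]
g(3.03125) = -1.5137 < 0, so the root lies in [2.9375, 3.03125]

3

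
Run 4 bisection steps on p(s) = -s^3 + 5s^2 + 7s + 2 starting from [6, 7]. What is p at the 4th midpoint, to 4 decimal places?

midpoint 6.5: p = -15.875 < 0 → [6, 6.5]
midpoint 6.25: p = -3.078125 < 0 → [6, 6.25]
midpoint 6.125: p = 2.669922 > 0 → [6.125, 6.25]
midpoint 6.1875: p = -0.1511 < 0 → [6.125, 6.1875]

-0.1511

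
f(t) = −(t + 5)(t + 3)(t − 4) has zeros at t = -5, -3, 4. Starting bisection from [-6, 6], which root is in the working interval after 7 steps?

4

midpoint 0: f = 60 > 0 → [0, 6]
midpoint 3: f = 48 > 0 → [3, 6]
midpoint 4.5: f = -35.625 < 0 → [3, 4.5]
midpoint 3.75: f = 14.7656 > 0 → [3.75, 4.5]
midpoint 4.125: f = -8.127 < 0 → [3.75, 4.125]
midpoint 3.9375: f = 3.8752 > 0 → [3.9375, 4.125]
midpoint 4.03125: f = -1.9844 < 0 → [3.9375, 4.03125]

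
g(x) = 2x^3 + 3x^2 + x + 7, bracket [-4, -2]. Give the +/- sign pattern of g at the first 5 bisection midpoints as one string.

midpoint -3: g = -23 < 0 → [-3, -2]
midpoint -2.5: g = -8 < 0 → [-2.5, -2]
midpoint -2.25: g = -2.84375 < 0 → [-2.25, -2]
midpoint -2.125: g = -0.7695 < 0 → [-2.125, -2]
midpoint -2.0625: g = 0.1519 > 0 → [-2.125, -2.0625]

----+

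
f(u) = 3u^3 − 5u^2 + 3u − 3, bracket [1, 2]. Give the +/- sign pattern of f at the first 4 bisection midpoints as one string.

+---

midpoint 1.5: f = 0.375 > 0 → [1, 1.5]
midpoint 1.25: f = -1.203125 < 0 → [1.25, 1.5]
midpoint 1.375: f = -0.529297 < 0 → [1.375, 1.5]
midpoint 1.4375: f = -0.1082 < 0 → [1.4375, 1.5]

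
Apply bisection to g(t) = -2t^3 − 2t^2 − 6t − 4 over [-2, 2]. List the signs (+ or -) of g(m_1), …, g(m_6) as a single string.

-+-+--

m = 0, g(m) = -4 (−); new bracket [-2, 0]
m = -1, g(m) = 2 (+); new bracket [-1, 0]
m = -0.5, g(m) = -1.25 (−); new bracket [-1, -0.5]
m = -0.75, g(m) = 0.2188 (+); new bracket [-0.75, -0.5]
m = -0.625, g(m) = -0.543 (−); new bracket [-0.75, -0.625]
m = -0.6875, g(m) = -0.1704 (−); new bracket [-0.75, -0.6875]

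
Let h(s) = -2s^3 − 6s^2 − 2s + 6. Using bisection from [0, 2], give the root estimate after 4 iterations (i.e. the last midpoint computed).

s = 1 gives h = -4, negative; keep [0, 1]
s = 0.5 gives h = 3.25, positive; keep [0.5, 1]
s = 0.75 gives h = 0.28125, positive; keep [0.75, 1]
s = 0.875 gives h = -1.6836, negative; keep [0.75, 0.875]

0.875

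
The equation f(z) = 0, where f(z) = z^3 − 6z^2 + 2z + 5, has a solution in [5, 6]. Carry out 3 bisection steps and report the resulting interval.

[5.375, 5.5]

z = 5.5 gives f = 0.875, positive; keep [5, 5.5]
z = 5.25 gives f = -5.171875, negative; keep [5.25, 5.5]
z = 5.375 gives f = -2.306641, negative; keep [5.375, 5.5]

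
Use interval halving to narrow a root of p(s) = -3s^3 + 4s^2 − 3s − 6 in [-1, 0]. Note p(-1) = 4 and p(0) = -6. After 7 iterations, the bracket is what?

p(-0.5) = -3.125 < 0, so the root lies in [-1, -0.5]
p(-0.75) = -0.234375 < 0, so the root lies in [-1, -0.75]
p(-0.875) = 1.697266 > 0, so the root lies in [-0.875, -0.75]
p(-0.8125) = 0.6873 > 0, so the root lies in [-0.8125, -0.75]
p(-0.78125) = 0.2157 > 0, so the root lies in [-0.78125, -0.75]
p(-0.765625) = -0.012 < 0, so the root lies in [-0.78125, -0.765625]
p(-0.7734375) = 0.1012 > 0, so the root lies in [-0.7734375, -0.765625]

[-0.7734375, -0.765625]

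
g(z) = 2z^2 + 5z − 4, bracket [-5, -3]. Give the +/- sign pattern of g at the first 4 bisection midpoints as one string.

midpoint -4: g = 8 > 0 → [-4, -3]
midpoint -3.5: g = 3 > 0 → [-3.5, -3]
midpoint -3.25: g = 0.875 > 0 → [-3.25, -3]
midpoint -3.125: g = -0.0938 < 0 → [-3.25, -3.125]

+++-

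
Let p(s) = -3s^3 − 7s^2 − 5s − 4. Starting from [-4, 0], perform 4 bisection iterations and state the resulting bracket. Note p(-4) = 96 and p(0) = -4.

[-2, -1.75]

midpoint -2: p = 2 > 0 → [-2, 0]
midpoint -1: p = -3 < 0 → [-2, -1]
midpoint -1.5: p = -2.125 < 0 → [-2, -1.5]
midpoint -1.75: p = -0.6094 < 0 → [-2, -1.75]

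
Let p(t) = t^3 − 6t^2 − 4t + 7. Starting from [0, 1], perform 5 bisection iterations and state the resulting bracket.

[0.8125, 0.84375]

t = 0.5 gives p = 3.625, positive; keep [0.5, 1]
t = 0.75 gives p = 1.046875, positive; keep [0.75, 1]
t = 0.875 gives p = -0.423828, negative; keep [0.75, 0.875]
t = 0.8125 gives p = 0.3254, positive; keep [0.8125, 0.875]
t = 0.84375 gives p = -0.0458, negative; keep [0.8125, 0.84375]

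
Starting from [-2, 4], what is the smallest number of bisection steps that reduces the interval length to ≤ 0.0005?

14

Width after n steps is 6/2^n. Need 2^n ≥ 6/0.0005 = 12000.
2^13 = 8192 < 12000 ≤ 2^14 = 16384, so n = 14.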